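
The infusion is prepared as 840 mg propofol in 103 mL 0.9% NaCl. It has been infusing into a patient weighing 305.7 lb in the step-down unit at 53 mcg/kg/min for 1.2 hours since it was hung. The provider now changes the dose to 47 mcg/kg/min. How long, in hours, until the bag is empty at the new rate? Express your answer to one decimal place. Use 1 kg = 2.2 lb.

Initial rate:
Weight = 305.7 lb ÷ 2.2 lb/kg = 138.9545 kg
Dose = 53 mcg/kg/min × 138.9545 kg = 7364.591 mcg/min
7364.591 mcg/min × 60 min/hr = 441875.5 mcg/hr
Concentration = 840 mg ÷ 103 mL = 8.15534 mg/mL = 8155.34 mcg/mL
Rate = 441875.5 mcg/hr ÷ 8155.34 mcg/mL = 54.18235 mL/hr
Volume infused so far = 54.18235 mL/hr × 1.2 hr = 65.01882 mL
Volume remaining = 103 − 65.01882 = 37.98118 mL
New rate:
Dose = 47 mcg/kg/min × 138.9545 kg = 6530.864 mcg/min
6530.864 mcg/min × 60 min/hr = 391851.8 mcg/hr
Rate = 391851.8 mcg/hr ÷ 8155.34 mcg/mL = 48.0485 mL/hr
Time remaining = 37.98118 mL ÷ 48.0485 mL/hr = 0.790476 hr

0.8 hours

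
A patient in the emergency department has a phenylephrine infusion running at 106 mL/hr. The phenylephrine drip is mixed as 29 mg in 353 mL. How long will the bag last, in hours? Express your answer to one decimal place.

Duration = 353 mL ÷ 106 mL/hr = 3.330189 hr

3.3 hours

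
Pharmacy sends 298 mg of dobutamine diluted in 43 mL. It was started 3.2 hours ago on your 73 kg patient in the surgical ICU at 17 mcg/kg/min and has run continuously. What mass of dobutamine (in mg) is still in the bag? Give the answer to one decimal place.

Dose = 17 mcg/kg/min × 73 kg = 1241 mcg/min
1241 mcg/min × 60 min/hr = 74460 mcg/hr
Concentration = 298 mg ÷ 43 mL = 6.930233 mg/mL = 6930.233 mcg/mL
Rate = 74460 mcg/hr ÷ 6930.233 mcg/mL = 10.74423 mL/hr
Volume infused = 10.74423 mL/hr × 3.2 hr = 34.38153 mL
Volume remaining = 43 − 34.38153 = 8.61847 mL
Drug remaining = 8.61847 mL × 6930.233 mcg/mL = 59728 mcg = 59.728 mg

59.7 mg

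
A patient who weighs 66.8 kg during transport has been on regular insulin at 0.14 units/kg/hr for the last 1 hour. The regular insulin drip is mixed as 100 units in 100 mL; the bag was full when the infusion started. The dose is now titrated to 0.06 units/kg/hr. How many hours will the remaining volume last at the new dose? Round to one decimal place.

Initial rate:
Dose = 0.14 units/kg/hr × 66.8 kg = 9.352 units/hr
Concentration = 100 units ÷ 100 mL = 1 units/mL
Rate = 9.352 units/hr ÷ 1 units/mL = 9.352 mL/hr
Volume infused so far = 9.352 mL/hr × 1 hr = 9.352 mL
Volume remaining = 100 − 9.352 = 90.648 mL
New rate:
Dose = 0.06 units/kg/hr × 66.8 kg = 4.008 units/hr
Rate = 4.008 units/hr ÷ 1 units/mL = 4.008 mL/hr
Time remaining = 90.648 mL ÷ 4.008 mL/hr = 22.61677 hr

22.6 hours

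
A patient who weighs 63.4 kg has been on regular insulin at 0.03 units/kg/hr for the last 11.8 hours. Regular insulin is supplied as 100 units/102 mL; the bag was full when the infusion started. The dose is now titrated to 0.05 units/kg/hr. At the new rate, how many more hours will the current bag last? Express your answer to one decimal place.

Initial rate:
Dose = 0.03 units/kg/hr × 63.4 kg = 1.902 units/hr
Concentration = 100 units ÷ 102 mL = 0.9803922 units/mL
Rate = 1.902 units/hr ÷ 0.9803922 units/mL = 1.94004 mL/hr
Volume infused so far = 1.94004 mL/hr × 11.8 hr = 22.89247 mL
Volume remaining = 102 − 22.89247 = 79.10753 mL
New rate:
Dose = 0.05 units/kg/hr × 63.4 kg = 3.17 units/hr
Rate = 3.17 units/hr ÷ 0.9803922 units/mL = 3.2334 mL/hr
Time remaining = 79.10753 mL ÷ 3.2334 mL/hr = 24.46574 hr

24.5 hours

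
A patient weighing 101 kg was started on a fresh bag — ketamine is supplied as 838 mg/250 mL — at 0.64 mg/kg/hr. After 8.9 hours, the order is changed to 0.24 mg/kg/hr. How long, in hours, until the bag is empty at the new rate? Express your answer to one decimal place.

Initial rate:
Dose = 0.64 mg/kg/hr × 101 kg = 64.64 mg/hr
Concentration = 838 mg ÷ 250 mL = 3.352 mg/mL
Rate = 64.64 mg/hr ÷ 3.352 mg/mL = 19.28401 mL/hr
Volume infused so far = 19.28401 mL/hr × 8.9 hr = 171.6277 mL
Volume remaining = 250 − 171.6277 = 78.37232 mL
New rate:
Dose = 0.24 mg/kg/hr × 101 kg = 24.24 mg/hr
Rate = 24.24 mg/hr ÷ 3.352 mg/mL = 7.231504 mL/hr
Time remaining = 78.37232 mL ÷ 7.231504 mL/hr = 10.83762 hr

10.8 hours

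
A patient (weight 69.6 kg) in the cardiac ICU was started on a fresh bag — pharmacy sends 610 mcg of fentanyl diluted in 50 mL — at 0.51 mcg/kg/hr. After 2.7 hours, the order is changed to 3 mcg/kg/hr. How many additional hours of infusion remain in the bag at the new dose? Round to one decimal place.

Initial rate:
Dose = 0.51 mcg/kg/hr × 69.6 kg = 35.496 mcg/hr
Concentration = 610 mcg ÷ 50 mL = 12.2 mcg/mL
Rate = 35.496 mcg/hr ÷ 12.2 mcg/mL = 2.909508 mL/hr
Volume infused so far = 2.909508 mL/hr × 2.7 hr = 7.855672 mL
Volume remaining = 50 − 7.855672 = 42.14433 mL
New rate:
Dose = 3 mcg/kg/hr × 69.6 kg = 208.8 mcg/hr
Rate = 208.8 mcg/hr ÷ 12.2 mcg/mL = 17.11475 mL/hr
Time remaining = 42.14433 mL ÷ 17.11475 mL/hr = 2.462456 hr

2.5 hours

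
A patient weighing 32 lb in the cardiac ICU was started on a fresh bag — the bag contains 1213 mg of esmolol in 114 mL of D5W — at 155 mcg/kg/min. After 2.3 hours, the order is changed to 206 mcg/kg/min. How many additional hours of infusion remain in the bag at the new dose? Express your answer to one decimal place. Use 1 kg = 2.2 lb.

5.0 hours

Initial rate:
Weight = 32 lb ÷ 2.2 lb/kg = 14.54545 kg
Dose = 155 mcg/kg/min × 14.54545 kg = 2254.545 mcg/min
2254.545 mcg/min × 60 min/hr = 135272.7 mcg/hr
Concentration = 1213 mg ÷ 114 mL = 10.64035 mg/mL = 10640.35 mcg/mL
Rate = 135272.7 mcg/hr ÷ 10640.35 mcg/mL = 12.71318 mL/hr
Volume infused so far = 12.71318 mL/hr × 2.3 hr = 29.24032 mL
Volume remaining = 114 − 29.24032 = 84.75968 mL
New rate:
Dose = 206 mcg/kg/min × 14.54545 kg = 2996.364 mcg/min
2996.364 mcg/min × 60 min/hr = 179781.8 mcg/hr
Rate = 179781.8 mcg/hr ÷ 10640.35 mcg/mL = 16.89623 mL/hr
Time remaining = 84.75968 mL ÷ 16.89623 mL/hr = 5.016485 hr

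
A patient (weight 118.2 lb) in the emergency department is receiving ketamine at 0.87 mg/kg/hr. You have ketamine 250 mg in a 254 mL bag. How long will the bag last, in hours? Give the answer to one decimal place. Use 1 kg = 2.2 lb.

Weight = 118.2 lb ÷ 2.2 lb/kg = 53.72727 kg
Dose = 0.87 mg/kg/hr × 53.72727 kg = 46.74273 mg/hr
Concentration = 250 mg ÷ 254 mL = 0.984252 mg/mL
Rate = 46.74273 mg/hr ÷ 0.984252 mg/mL = 47.49061 mL/hr
Duration = 254 mL ÷ 47.49061 mL/hr = 5.348426 hr

5.3 hours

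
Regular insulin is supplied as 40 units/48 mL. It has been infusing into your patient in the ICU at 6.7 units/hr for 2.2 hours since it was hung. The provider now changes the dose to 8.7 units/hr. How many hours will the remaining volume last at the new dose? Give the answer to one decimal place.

2.9 hours

Initial rate:
Concentration = 40 units ÷ 48 mL = 0.8333333 units/mL
Rate = 6.7 units/hr ÷ 0.8333333 units/mL = 8.04 mL/hr
Volume infused so far = 8.04 mL/hr × 2.2 hr = 17.688 mL
Volume remaining = 48 − 17.688 = 30.312 mL
New rate:
Rate = 8.7 units/hr ÷ 0.8333333 units/mL = 10.44 mL/hr
Time remaining = 30.312 mL ÷ 10.44 mL/hr = 2.903448 hr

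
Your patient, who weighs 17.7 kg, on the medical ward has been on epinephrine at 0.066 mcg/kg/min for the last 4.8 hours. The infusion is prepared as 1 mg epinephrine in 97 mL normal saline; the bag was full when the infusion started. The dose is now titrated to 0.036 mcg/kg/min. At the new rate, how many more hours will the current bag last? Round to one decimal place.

17.4 hours

Initial rate:
Dose = 0.066 mcg/kg/min × 17.7 kg = 1.1682 mcg/min
1.1682 mcg/min × 60 min/hr = 70.092 mcg/hr
Concentration = 1 mg ÷ 97 mL = 0.01030928 mg/mL = 10.30928 mcg/mL
Rate = 70.092 mcg/hr ÷ 10.30928 mcg/mL = 6.798924 mL/hr
Volume infused so far = 6.798924 mL/hr × 4.8 hr = 32.63484 mL
Volume remaining = 97 − 32.63484 = 64.36516 mL
New rate:
Dose = 0.036 mcg/kg/min × 17.7 kg = 0.6372 mcg/min
0.6372 mcg/min × 60 min/hr = 38.232 mcg/hr
Rate = 38.232 mcg/hr ÷ 10.30928 mcg/mL = 3.708504 mL/hr
Time remaining = 64.36516 mL ÷ 3.708504 mL/hr = 17.3561 hr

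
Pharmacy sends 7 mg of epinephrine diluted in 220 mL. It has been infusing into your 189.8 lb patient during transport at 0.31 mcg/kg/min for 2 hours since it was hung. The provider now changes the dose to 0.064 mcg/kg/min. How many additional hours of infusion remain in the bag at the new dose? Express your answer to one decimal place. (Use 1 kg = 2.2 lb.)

Initial rate:
Weight = 189.8 lb ÷ 2.2 lb/kg = 86.27273 kg
Dose = 0.31 mcg/kg/min × 86.27273 kg = 26.74455 mcg/min
26.74455 mcg/min × 60 min/hr = 1604.673 mcg/hr
Concentration = 7 mg ÷ 220 mL = 0.03181818 mg/mL = 31.81818 mcg/mL
Rate = 1604.673 mcg/hr ÷ 31.81818 mcg/mL = 50.43257 mL/hr
Volume infused so far = 50.43257 mL/hr × 2 hr = 100.8651 mL
Volume remaining = 220 − 100.8651 = 119.1349 mL
New rate:
Dose = 0.064 mcg/kg/min × 86.27273 kg = 5.521455 mcg/min
5.521455 mcg/min × 60 min/hr = 331.2873 mcg/hr
Rate = 331.2873 mcg/hr ÷ 31.81818 mcg/mL = 10.41189 mL/hr
Time remaining = 119.1349 mL ÷ 10.41189 mL/hr = 11.4422 hr

11.4 hours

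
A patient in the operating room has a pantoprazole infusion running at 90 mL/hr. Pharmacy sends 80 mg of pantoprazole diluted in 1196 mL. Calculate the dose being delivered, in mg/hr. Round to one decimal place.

6.0 mg/hr

Concentration = 80 mg ÷ 1196 mL = 0.06688963 mg/mL
Drug rate = 90 mL/hr × 0.06688963 mg/mL = 6.020067 mg/hr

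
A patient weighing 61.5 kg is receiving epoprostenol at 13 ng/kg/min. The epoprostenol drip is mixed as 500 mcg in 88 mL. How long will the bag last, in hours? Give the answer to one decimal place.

Dose = 13 ng/kg/min × 61.5 kg = 799.5 ng/min
799.5 ng/min × 60 min/hr = 47970 ng/hr
Concentration = 500 mcg ÷ 88 mL = 5.681818 mcg/mL = 5681.818 ng/mL
Rate = 47970 ng/hr ÷ 5681.818 ng/mL = 8.44272 mL/hr
Duration = 88 mL ÷ 8.44272 mL/hr = 10.42318 hr

10.4 hours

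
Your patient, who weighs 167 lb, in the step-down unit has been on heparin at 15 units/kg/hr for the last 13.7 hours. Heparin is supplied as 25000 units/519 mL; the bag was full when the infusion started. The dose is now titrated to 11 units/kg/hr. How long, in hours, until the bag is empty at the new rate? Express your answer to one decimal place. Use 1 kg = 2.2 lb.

Initial rate:
Weight = 167 lb ÷ 2.2 lb/kg = 75.90909 kg
Dose = 15 units/kg/hr × 75.90909 kg = 1138.636 units/hr
Concentration = 25000 units ÷ 519 mL = 48.16956 units/mL
Rate = 1138.636 units/hr ÷ 48.16956 units/mL = 23.63809 mL/hr
Volume infused so far = 23.63809 mL/hr × 13.7 hr = 323.8418 mL
Volume remaining = 519 − 323.8418 = 195.1582 mL
New rate:
Dose = 11 units/kg/hr × 75.90909 kg = 835 units/hr
Rate = 835 units/hr ÷ 48.16956 units/mL = 17.3346 mL/hr
Time remaining = 195.1582 mL ÷ 17.3346 mL/hr = 11.2583 hr

11.3 hours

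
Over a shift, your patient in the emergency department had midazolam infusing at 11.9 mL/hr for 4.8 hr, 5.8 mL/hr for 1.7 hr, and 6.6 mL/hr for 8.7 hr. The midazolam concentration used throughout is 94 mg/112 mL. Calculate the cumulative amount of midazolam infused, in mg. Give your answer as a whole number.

Concentration = 94 mg ÷ 112 mL = 0.8392857 mg/mL
Stage 1: 11.9 mL/hr × 4.8 hr = 57.12 mL → 57.12 mL × 0.8392857 mg/mL = 47.94 mg
Stage 2: 5.8 mL/hr × 1.7 hr = 9.86 mL → 9.86 mL × 0.8392857 mg/mL = 8.275357 mg
Stage 3: 6.6 mL/hr × 8.7 hr = 57.42 mL → 57.42 mL × 0.8392857 mg/mL = 48.19179 mg
Total = 47.94 + 8.275357 + 48.19179 = 104.4071 mg

104 mg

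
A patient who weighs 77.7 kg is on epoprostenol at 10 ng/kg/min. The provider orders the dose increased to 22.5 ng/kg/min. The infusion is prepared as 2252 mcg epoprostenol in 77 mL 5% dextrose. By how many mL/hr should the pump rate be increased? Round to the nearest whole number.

2 mL/hr

At the current dose:
Dose = 10 ng/kg/min × 77.7 kg = 777 ng/min
777 ng/min × 60 min/hr = 46620 ng/hr
Concentration = 2252 mcg ÷ 77 mL = 29.24675 mcg/mL = 29246.75 ng/mL
Rate = 46620 ng/hr ÷ 29246.75 ng/mL = 1.594023 mL/hr
At the new dose:
Dose = 22.5 ng/kg/min × 77.7 kg = 1748.25 ng/min
1748.25 ng/min × 60 min/hr = 104895 ng/hr
Rate = 104895 ng/hr ÷ 29246.75 ng/mL = 3.586552 mL/hr
Change = 3.586552 − 1.594023 = 1.992529 mL/hr → 1.992529 mL/hr increase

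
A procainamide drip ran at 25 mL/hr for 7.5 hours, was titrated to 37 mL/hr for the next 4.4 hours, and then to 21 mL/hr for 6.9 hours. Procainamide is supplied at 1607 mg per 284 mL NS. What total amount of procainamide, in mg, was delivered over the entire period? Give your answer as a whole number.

Concentration = 1607 mg ÷ 284 mL = 5.658451 mg/mL
Stage 1: 25 mL/hr × 7.5 hr = 187.5 mL → 187.5 mL × 5.658451 mg/mL = 1060.96 mg
Stage 2: 37 mL/hr × 4.4 hr = 162.8 mL → 162.8 mL × 5.658451 mg/mL = 921.1958 mg
Stage 3: 21 mL/hr × 6.9 hr = 144.9 mL → 144.9 mL × 5.658451 mg/mL = 819.9095 mg
Total = 1060.96 + 921.1958 + 819.9095 = 2802.065 mg

2802 mg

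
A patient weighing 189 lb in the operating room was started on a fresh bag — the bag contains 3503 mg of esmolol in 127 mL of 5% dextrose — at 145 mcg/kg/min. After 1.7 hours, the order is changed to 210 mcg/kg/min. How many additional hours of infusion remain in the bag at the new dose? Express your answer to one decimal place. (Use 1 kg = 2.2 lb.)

2.1 hours

Initial rate:
Weight = 189 lb ÷ 2.2 lb/kg = 85.90909 kg
Dose = 145 mcg/kg/min × 85.90909 kg = 12456.82 mcg/min
12456.82 mcg/min × 60 min/hr = 747409.1 mcg/hr
Concentration = 3503 mg ÷ 127 mL = 27.58268 mg/mL = 27582.68 mcg/mL
Rate = 747409.1 mcg/hr ÷ 27582.68 mcg/mL = 27.09705 mL/hr
Volume infused so far = 27.09705 mL/hr × 1.7 hr = 46.06498 mL
Volume remaining = 127 − 46.06498 = 80.93502 mL
New rate:
Dose = 210 mcg/kg/min × 85.90909 kg = 18040.91 mcg/min
18040.91 mcg/min × 60 min/hr = 1082455 mcg/hr
Rate = 1082455 mcg/hr ÷ 27582.68 mcg/mL = 39.244 mL/hr
Time remaining = 80.93502 mL ÷ 39.244 mL/hr = 2.062354 hr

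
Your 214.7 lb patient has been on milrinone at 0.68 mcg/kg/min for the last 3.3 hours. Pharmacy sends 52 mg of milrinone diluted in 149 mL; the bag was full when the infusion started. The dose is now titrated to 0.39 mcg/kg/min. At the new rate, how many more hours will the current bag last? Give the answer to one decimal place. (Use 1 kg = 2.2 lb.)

Initial rate:
Weight = 214.7 lb ÷ 2.2 lb/kg = 97.59091 kg
Dose = 0.68 mcg/kg/min × 97.59091 kg = 66.36182 mcg/min
66.36182 mcg/min × 60 min/hr = 3981.709 mcg/hr
Concentration = 52 mg ÷ 149 mL = 0.3489933 mg/mL = 348.9933 mcg/mL
Rate = 3981.709 mcg/hr ÷ 348.9933 mcg/mL = 11.40913 mL/hr
Volume infused so far = 11.40913 mL/hr × 3.3 hr = 37.65012 mL
Volume remaining = 149 − 37.65012 = 111.3499 mL
New rate:
Dose = 0.39 mcg/kg/min × 97.59091 kg = 38.06045 mcg/min
38.06045 mcg/min × 60 min/hr = 2283.627 mcg/hr
Rate = 2283.627 mcg/hr ÷ 348.9933 mcg/mL = 6.54347 mL/hr
Time remaining = 111.3499 mL ÷ 6.54347 mL/hr = 17.01695 hr

17.0 hours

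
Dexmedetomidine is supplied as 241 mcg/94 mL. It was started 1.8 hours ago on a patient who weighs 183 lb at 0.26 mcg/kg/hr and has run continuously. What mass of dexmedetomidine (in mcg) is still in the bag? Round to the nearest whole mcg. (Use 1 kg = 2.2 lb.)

202 mcg

Weight = 183 lb ÷ 2.2 lb/kg = 83.18182 kg
Dose = 0.26 mcg/kg/hr × 83.18182 kg = 21.62727 mcg/hr
Concentration = 241 mcg ÷ 94 mL = 2.56383 mcg/mL
Rate = 21.62727 mcg/hr ÷ 2.56383 mcg/mL = 8.435534 mL/hr
Volume infused = 8.435534 mL/hr × 1.8 hr = 15.18396 mL
Volume remaining = 94 − 15.18396 = 78.81604 mL
Drug remaining = 78.81604 mL × 2.56383 mcg/mL = 202.0709 mcg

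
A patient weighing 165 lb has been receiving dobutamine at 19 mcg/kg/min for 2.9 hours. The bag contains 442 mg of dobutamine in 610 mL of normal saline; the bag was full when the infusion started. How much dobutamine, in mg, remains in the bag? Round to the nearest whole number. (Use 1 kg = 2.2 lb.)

194 mg

Weight = 165 lb ÷ 2.2 lb/kg = 75 kg
Dose = 19 mcg/kg/min × 75 kg = 1425 mcg/min
1425 mcg/min × 60 min/hr = 85500 mcg/hr
Concentration = 442 mg ÷ 610 mL = 0.7245902 mg/mL = 724.5902 mcg/mL
Rate = 85500 mcg/hr ÷ 724.5902 mcg/mL = 117.9977 mL/hr
Volume infused = 117.9977 mL/hr × 2.9 hr = 342.1934 mL
Volume remaining = 610 − 342.1934 = 267.8066 mL
Drug remaining = 267.8066 mL × 724.5902 mcg/mL = 194050 mcg = 194.05 mg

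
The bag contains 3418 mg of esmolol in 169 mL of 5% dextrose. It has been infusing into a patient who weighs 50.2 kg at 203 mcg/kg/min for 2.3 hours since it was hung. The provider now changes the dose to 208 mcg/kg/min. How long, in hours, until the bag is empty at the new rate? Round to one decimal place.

3.2 hours

Initial rate:
Dose = 203 mcg/kg/min × 50.2 kg = 10190.6 mcg/min
10190.6 mcg/min × 60 min/hr = 611436 mcg/hr
Concentration = 3418 mg ÷ 169 mL = 20.22485 mg/mL = 20224.85 mcg/mL
Rate = 611436 mcg/hr ÷ 20224.85 mcg/mL = 30.23191 mL/hr
Volume infused so far = 30.23191 mL/hr × 2.3 hr = 69.5334 mL
Volume remaining = 169 − 69.5334 = 99.4666 mL
New rate:
Dose = 208 mcg/kg/min × 50.2 kg = 10441.6 mcg/min
10441.6 mcg/min × 60 min/hr = 626496 mcg/hr
Rate = 626496 mcg/hr ÷ 20224.85 mcg/mL = 30.97654 mL/hr
Time remaining = 99.4666 mL ÷ 30.97654 mL/hr = 3.21103 hr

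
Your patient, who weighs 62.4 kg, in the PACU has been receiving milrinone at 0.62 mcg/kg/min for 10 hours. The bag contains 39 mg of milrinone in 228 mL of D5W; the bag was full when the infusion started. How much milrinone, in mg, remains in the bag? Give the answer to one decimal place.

15.8 mg

Dose = 0.62 mcg/kg/min × 62.4 kg = 38.688 mcg/min
38.688 mcg/min × 60 min/hr = 2321.28 mcg/hr
Concentration = 39 mg ÷ 228 mL = 0.1710526 mg/mL = 171.0526 mcg/mL
Rate = 2321.28 mcg/hr ÷ 171.0526 mcg/mL = 13.57056 mL/hr
Volume infused = 13.57056 mL/hr × 10 hr = 135.7056 mL
Volume remaining = 228 − 135.7056 = 92.2944 mL
Drug remaining = 92.2944 mL × 171.0526 mcg/mL = 15787.2 mcg = 15.7872 mg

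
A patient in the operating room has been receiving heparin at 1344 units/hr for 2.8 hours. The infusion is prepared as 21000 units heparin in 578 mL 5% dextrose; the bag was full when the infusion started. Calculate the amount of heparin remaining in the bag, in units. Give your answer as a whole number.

Concentration = 21000 units ÷ 578 mL = 36.33218 units/mL
Rate = 1344 units/hr ÷ 36.33218 units/mL = 36.992 mL/hr
Volume infused = 36.992 mL/hr × 2.8 hr = 103.5776 mL
Volume remaining = 578 − 103.5776 = 474.4224 mL
Drug remaining = 474.4224 mL × 36.33218 units/mL = 17236.8 units

17237 units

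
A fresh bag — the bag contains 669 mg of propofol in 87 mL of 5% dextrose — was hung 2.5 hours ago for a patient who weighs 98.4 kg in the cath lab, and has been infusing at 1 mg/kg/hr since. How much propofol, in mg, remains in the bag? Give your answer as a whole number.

Dose = 1 mg/kg/hr × 98.4 kg = 98.4 mg/hr
Concentration = 669 mg ÷ 87 mL = 7.689655 mg/mL
Rate = 98.4 mg/hr ÷ 7.689655 mg/mL = 12.79641 mL/hr
Volume infused = 12.79641 mL/hr × 2.5 hr = 31.99103 mL
Volume remaining = 87 − 31.99103 = 55.00897 mL
Drug remaining = 55.00897 mL × 7.689655 mg/mL = 423 mg

423 mg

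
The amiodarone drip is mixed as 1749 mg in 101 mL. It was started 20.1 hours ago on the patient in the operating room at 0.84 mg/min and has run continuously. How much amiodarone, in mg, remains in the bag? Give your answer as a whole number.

736 mg

0.84 mg/min × 60 min/hr = 50.4 mg/hr
Concentration = 1749 mg ÷ 101 mL = 17.31683 mg/mL
Rate = 50.4 mg/hr ÷ 17.31683 mg/mL = 2.910463 mL/hr
Volume infused = 2.910463 mL/hr × 20.1 hr = 58.50031 mL
Volume remaining = 101 − 58.50031 = 42.49969 mL
Drug remaining = 42.49969 mL × 17.31683 mg/mL = 735.96 mg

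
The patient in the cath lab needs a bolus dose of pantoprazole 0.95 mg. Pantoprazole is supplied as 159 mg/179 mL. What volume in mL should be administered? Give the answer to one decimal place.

Concentration = 159 mg ÷ 179 mL = 0.8882682 mg/mL
Volume = 0.95 mg ÷ 0.8882682 mg/mL = 1.069497 mL

1.1 mL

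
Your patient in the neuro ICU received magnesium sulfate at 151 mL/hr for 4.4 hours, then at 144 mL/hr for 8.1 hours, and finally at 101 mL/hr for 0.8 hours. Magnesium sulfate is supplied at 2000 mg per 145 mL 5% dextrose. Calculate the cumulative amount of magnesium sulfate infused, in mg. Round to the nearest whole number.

Concentration = 2000 mg ÷ 145 mL = 13.7931 mg/mL
Stage 1: 151 mL/hr × 4.4 hr = 664.4 mL → 664.4 mL × 13.7931 mg/mL = 9164.138 mg
Stage 2: 144 mL/hr × 8.1 hr = 1166.4 mL → 1166.4 mL × 13.7931 mg/mL = 16088.28 mg
Stage 3: 101 mL/hr × 0.8 hr = 80.8 mL → 80.8 mL × 13.7931 mg/mL = 1114.483 mg
Total = 9164.138 + 16088.28 + 1114.483 = 26366.9 mg

26367 mg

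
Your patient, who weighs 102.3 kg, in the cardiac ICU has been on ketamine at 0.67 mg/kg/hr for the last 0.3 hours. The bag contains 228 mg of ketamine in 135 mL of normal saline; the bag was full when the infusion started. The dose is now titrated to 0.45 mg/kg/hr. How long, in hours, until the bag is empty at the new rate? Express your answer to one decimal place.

4.5 hours

Initial rate:
Dose = 0.67 mg/kg/hr × 102.3 kg = 68.541 mg/hr
Concentration = 228 mg ÷ 135 mL = 1.688889 mg/mL
Rate = 68.541 mg/hr ÷ 1.688889 mg/mL = 40.58349 mL/hr
Volume infused so far = 40.58349 mL/hr × 0.3 hr = 12.17505 mL
Volume remaining = 135 − 12.17505 = 122.825 mL
New rate:
Dose = 0.45 mg/kg/hr × 102.3 kg = 46.035 mg/hr
Rate = 46.035 mg/hr ÷ 1.688889 mg/mL = 27.25757 mL/hr
Time remaining = 122.825 mL ÷ 27.25757 mL/hr = 4.506087 hr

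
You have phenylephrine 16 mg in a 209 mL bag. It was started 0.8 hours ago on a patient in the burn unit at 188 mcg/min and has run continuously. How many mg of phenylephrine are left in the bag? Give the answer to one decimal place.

7.0 mg

188 mcg/min × 60 min/hr = 11280 mcg/hr
Concentration = 16 mg ÷ 209 mL = 0.07655502 mg/mL = 76.55502 mcg/mL
Rate = 11280 mcg/hr ÷ 76.55502 mcg/mL = 147.345 mL/hr
Volume infused = 147.345 mL/hr × 0.8 hr = 117.876 mL
Volume remaining = 209 − 117.876 = 91.124 mL
Drug remaining = 91.124 mL × 76.55502 mcg/mL = 6976 mcg = 6.976 mg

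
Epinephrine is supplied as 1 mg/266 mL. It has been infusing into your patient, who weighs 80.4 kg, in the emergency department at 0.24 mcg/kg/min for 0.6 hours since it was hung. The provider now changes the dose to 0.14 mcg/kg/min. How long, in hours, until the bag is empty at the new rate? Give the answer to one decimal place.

0.5 hours

Initial rate:
Dose = 0.24 mcg/kg/min × 80.4 kg = 19.296 mcg/min
19.296 mcg/min × 60 min/hr = 1157.76 mcg/hr
Concentration = 1 mg ÷ 266 mL = 0.003759398 mg/mL = 3.759398 mcg/mL
Rate = 1157.76 mcg/hr ÷ 3.759398 mcg/mL = 307.9642 mL/hr
Volume infused so far = 307.9642 mL/hr × 0.6 hr = 184.7785 mL
Volume remaining = 266 − 184.7785 = 81.2215 mL
New rate:
Dose = 0.14 mcg/kg/min × 80.4 kg = 11.256 mcg/min
11.256 mcg/min × 60 min/hr = 675.36 mcg/hr
Rate = 675.36 mcg/hr ÷ 3.759398 mcg/mL = 179.6458 mL/hr
Time remaining = 81.2215 mL ÷ 179.6458 mL/hr = 0.4521204 hr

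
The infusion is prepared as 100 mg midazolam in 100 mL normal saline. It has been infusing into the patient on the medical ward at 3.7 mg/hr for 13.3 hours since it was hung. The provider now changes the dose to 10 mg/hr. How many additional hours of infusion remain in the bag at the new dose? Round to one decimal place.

5.1 hours

Initial rate:
Concentration = 100 mg ÷ 100 mL = 1 mg/mL
Rate = 3.7 mg/hr ÷ 1 mg/mL = 3.7 mL/hr
Volume infused so far = 3.7 mL/hr × 13.3 hr = 49.21 mL
Volume remaining = 100 − 49.21 = 50.79 mL
New rate:
Rate = 10 mg/hr ÷ 1 mg/mL = 10 mL/hr
Time remaining = 50.79 mL ÷ 10 mL/hr = 5.079 hr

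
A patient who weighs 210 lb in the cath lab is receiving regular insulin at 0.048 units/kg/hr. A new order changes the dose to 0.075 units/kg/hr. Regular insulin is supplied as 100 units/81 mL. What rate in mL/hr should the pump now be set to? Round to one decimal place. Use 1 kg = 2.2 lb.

Weight = 210 lb ÷ 2.2 lb/kg = 95.45455 kg
Dose = 0.075 units/kg/hr × 95.45455 kg = 7.159091 units/hr
Concentration = 100 units ÷ 81 mL = 1.234568 units/mL
Rate = 7.159091 units/hr ÷ 1.234568 units/mL = 5.798864 mL/hr

5.8 mL/hr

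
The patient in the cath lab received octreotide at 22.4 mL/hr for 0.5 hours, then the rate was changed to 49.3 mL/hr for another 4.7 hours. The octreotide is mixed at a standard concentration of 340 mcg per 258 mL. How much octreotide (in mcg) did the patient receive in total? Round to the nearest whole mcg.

Concentration = 340 mcg ÷ 258 mL = 1.317829 mcg/mL
Stage 1: 22.4 mL/hr × 0.5 hr = 11.2 mL → 11.2 mL × 1.317829 mcg/mL = 14.75969 mcg
Stage 2: 49.3 mL/hr × 4.7 hr = 231.71 mL → 231.71 mL × 1.317829 mcg/mL = 305.3543 mcg
Total = 14.75969 + 305.3543 = 320.114 mcg

320 mcg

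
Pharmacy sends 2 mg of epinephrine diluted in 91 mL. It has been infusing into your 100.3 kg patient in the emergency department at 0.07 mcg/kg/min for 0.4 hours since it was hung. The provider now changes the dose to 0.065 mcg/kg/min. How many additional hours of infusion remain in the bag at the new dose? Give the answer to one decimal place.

4.7 hours

Initial rate:
Dose = 0.07 mcg/kg/min × 100.3 kg = 7.021 mcg/min
7.021 mcg/min × 60 min/hr = 421.26 mcg/hr
Concentration = 2 mg ÷ 91 mL = 0.02197802 mg/mL = 21.97802 mcg/mL
Rate = 421.26 mcg/hr ÷ 21.97802 mcg/mL = 19.16733 mL/hr
Volume infused so far = 19.16733 mL/hr × 0.4 hr = 7.666932 mL
Volume remaining = 91 − 7.666932 = 83.33307 mL
New rate:
Dose = 0.065 mcg/kg/min × 100.3 kg = 6.5195 mcg/min
6.5195 mcg/min × 60 min/hr = 391.17 mcg/hr
Rate = 391.17 mcg/hr ÷ 21.97802 mcg/mL = 17.79824 mL/hr
Time remaining = 83.33307 mL ÷ 17.79824 mL/hr = 4.682097 hr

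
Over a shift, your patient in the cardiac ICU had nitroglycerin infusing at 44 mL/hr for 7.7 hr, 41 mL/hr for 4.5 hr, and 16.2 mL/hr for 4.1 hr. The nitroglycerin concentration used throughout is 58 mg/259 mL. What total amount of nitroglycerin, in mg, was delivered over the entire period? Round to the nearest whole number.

Concentration = 58 mg ÷ 259 mL = 0.2239382 mg/mL
Stage 1: 44 mL/hr × 7.7 hr = 338.8 mL → 338.8 mL × 0.2239382 mg/mL = 75.87027 mg
Stage 2: 41 mL/hr × 4.5 hr = 184.5 mL → 184.5 mL × 0.2239382 mg/mL = 41.3166 mg
Stage 3: 16.2 mL/hr × 4.1 hr = 66.42 mL → 66.42 mL × 0.2239382 mg/mL = 14.87398 mg
Total = 75.87027 + 41.3166 + 14.87398 = 132.0608 mg

132 mg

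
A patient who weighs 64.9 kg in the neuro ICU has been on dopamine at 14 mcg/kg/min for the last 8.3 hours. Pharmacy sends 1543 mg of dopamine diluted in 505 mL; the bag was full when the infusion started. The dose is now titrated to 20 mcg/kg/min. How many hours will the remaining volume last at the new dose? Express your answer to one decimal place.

14.0 hours

Initial rate:
Dose = 14 mcg/kg/min × 64.9 kg = 908.6 mcg/min
908.6 mcg/min × 60 min/hr = 54516 mcg/hr
Concentration = 1543 mg ÷ 505 mL = 3.055446 mg/mL = 3055.446 mcg/mL
Rate = 54516 mcg/hr ÷ 3055.446 mcg/mL = 17.84224 mL/hr
Volume infused so far = 17.84224 mL/hr × 8.3 hr = 148.0906 mL
Volume remaining = 505 − 148.0906 = 356.9094 mL
New rate:
Dose = 20 mcg/kg/min × 64.9 kg = 1298 mcg/min
1298 mcg/min × 60 min/hr = 77880 mcg/hr
Rate = 77880 mcg/hr ÷ 3055.446 mcg/mL = 25.48892 mL/hr
Time remaining = 356.9094 mL ÷ 25.48892 mL/hr = 14.00253 hr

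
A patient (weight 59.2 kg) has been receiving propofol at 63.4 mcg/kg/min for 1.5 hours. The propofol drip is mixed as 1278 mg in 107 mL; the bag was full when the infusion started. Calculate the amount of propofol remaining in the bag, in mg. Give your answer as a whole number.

Dose = 63.4 mcg/kg/min × 59.2 kg = 3753.28 mcg/min
3753.28 mcg/min × 60 min/hr = 225196.8 mcg/hr
Concentration = 1278 mg ÷ 107 mL = 11.94393 mg/mL = 11943.93 mcg/mL
Rate = 225196.8 mcg/hr ÷ 11943.93 mcg/mL = 18.85451 mL/hr
Volume infused = 18.85451 mL/hr × 1.5 hr = 28.28176 mL
Volume remaining = 107 − 28.28176 = 78.71824 mL
Drug remaining = 78.71824 mL × 11943.93 mcg/mL = 940204.8 mcg = 940.2048 mg

940 mg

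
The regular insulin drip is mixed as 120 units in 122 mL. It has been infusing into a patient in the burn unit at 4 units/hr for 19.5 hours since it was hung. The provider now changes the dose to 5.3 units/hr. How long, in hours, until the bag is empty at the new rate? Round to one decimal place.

Initial rate:
Concentration = 120 units ÷ 122 mL = 0.9836066 units/mL
Rate = 4 units/hr ÷ 0.9836066 units/mL = 4.066667 mL/hr
Volume infused so far = 4.066667 mL/hr × 19.5 hr = 79.3 mL
Volume remaining = 122 − 79.3 = 42.7 mL
New rate:
Rate = 5.3 units/hr ÷ 0.9836066 units/mL = 5.388333 mL/hr
Time remaining = 42.7 mL ÷ 5.388333 mL/hr = 7.924528 hr

7.9 hours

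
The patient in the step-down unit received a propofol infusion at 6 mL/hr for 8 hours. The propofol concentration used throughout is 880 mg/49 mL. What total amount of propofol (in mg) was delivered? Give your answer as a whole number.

862 mg

Concentration = 880 mg ÷ 49 mL = 17.95918 mg/mL = 17959.18 mcg/mL
Drug rate = 6 mL/hr × 17959.18 mcg/mL = 107755.1 mcg/hr
Total = 107755.1 mcg/hr × 8 hr = 862040.8 mcg = 862.0408 mg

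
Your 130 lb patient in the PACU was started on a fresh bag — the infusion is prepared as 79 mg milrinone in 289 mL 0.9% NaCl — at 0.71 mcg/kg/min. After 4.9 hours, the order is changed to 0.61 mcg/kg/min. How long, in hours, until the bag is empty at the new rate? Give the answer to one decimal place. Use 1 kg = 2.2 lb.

Initial rate:
Weight = 130 lb ÷ 2.2 lb/kg = 59.09091 kg
Dose = 0.71 mcg/kg/min × 59.09091 kg = 41.95455 mcg/min
41.95455 mcg/min × 60 min/hr = 2517.273 mcg/hr
Concentration = 79 mg ÷ 289 mL = 0.2733564 mg/mL = 273.3564 mcg/mL
Rate = 2517.273 mcg/hr ÷ 273.3564 mcg/mL = 9.208757 mL/hr
Volume infused so far = 9.208757 mL/hr × 4.9 hr = 45.12291 mL
Volume remaining = 289 − 45.12291 = 243.8771 mL
New rate:
Dose = 0.61 mcg/kg/min × 59.09091 kg = 36.04545 mcg/min
36.04545 mcg/min × 60 min/hr = 2162.727 mcg/hr
Rate = 2162.727 mcg/hr ÷ 273.3564 mcg/mL = 7.911749 mL/hr
Time remaining = 243.8771 mL ÷ 7.911749 mL/hr = 30.82467 hr

30.8 hours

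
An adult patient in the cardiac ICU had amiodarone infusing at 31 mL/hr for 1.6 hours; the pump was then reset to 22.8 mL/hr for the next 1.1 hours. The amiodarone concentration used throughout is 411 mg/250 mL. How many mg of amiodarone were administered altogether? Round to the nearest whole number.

Concentration = 411 mg ÷ 250 mL = 1.644 mg/mL
Stage 1: 31 mL/hr × 1.6 hr = 49.6 mL → 49.6 mL × 1.644 mg/mL = 81.5424 mg
Stage 2: 22.8 mL/hr × 1.1 hr = 25.08 mL → 25.08 mL × 1.644 mg/mL = 41.23152 mg
Total = 81.5424 + 41.23152 = 122.7739 mg

123 mg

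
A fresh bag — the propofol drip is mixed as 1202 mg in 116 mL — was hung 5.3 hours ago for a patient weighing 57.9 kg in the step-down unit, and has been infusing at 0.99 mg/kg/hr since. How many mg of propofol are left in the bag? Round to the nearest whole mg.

Dose = 0.99 mg/kg/hr × 57.9 kg = 57.321 mg/hr
Concentration = 1202 mg ÷ 116 mL = 10.36207 mg/mL
Rate = 57.321 mg/hr ÷ 10.36207 mg/mL = 5.53181 mL/hr
Volume infused = 5.53181 mL/hr × 5.3 hr = 29.31859 mL
Volume remaining = 116 − 29.31859 = 86.68141 mL
Drug remaining = 86.68141 mL × 10.36207 mg/mL = 898.1987 mg

898 mg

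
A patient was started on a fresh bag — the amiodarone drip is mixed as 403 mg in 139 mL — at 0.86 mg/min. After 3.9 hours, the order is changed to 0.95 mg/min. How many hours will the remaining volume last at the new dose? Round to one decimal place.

3.5 hours

Initial rate:
0.86 mg/min × 60 min/hr = 51.6 mg/hr
Concentration = 403 mg ÷ 139 mL = 2.899281 mg/mL
Rate = 51.6 mg/hr ÷ 2.899281 mg/mL = 17.79752 mL/hr
Volume infused so far = 17.79752 mL/hr × 3.9 hr = 69.41032 mL
Volume remaining = 139 − 69.41032 = 69.58968 mL
New rate:
0.95 mg/min × 60 min/hr = 57 mg/hr
Rate = 57 mg/hr ÷ 2.899281 mg/mL = 19.66005 mL/hr
Time remaining = 69.58968 mL ÷ 19.66005 mL/hr = 3.539649 hr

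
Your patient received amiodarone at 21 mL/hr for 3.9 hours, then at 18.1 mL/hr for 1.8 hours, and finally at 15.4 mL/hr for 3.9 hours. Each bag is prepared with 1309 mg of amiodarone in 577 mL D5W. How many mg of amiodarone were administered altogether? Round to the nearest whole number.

396 mg

Concentration = 1309 mg ÷ 577 mL = 2.268631 mg/mL
Stage 1: 21 mL/hr × 3.9 hr = 81.9 mL → 81.9 mL × 2.268631 mg/mL = 185.8009 mg
Stage 2: 18.1 mL/hr × 1.8 hr = 32.58 mL → 32.58 mL × 2.268631 mg/mL = 73.91199 mg
Stage 3: 15.4 mL/hr × 3.9 hr = 60.06 mL → 60.06 mL × 2.268631 mg/mL = 136.254 mg
Total = 185.8009 + 73.91199 + 136.254 = 395.9668 mg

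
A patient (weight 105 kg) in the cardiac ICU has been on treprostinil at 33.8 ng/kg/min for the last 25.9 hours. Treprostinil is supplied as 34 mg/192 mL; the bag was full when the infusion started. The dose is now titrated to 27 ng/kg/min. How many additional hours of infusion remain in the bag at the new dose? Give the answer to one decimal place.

167.5 hours

Initial rate:
Dose = 33.8 ng/kg/min × 105 kg = 3549 ng/min
3549 ng/min × 60 min/hr = 212940 ng/hr
Concentration = 34 mg ÷ 192 mL = 0.1770833 mg/mL = 177083.3 ng/mL
Rate = 212940 ng/hr ÷ 177083.3 ng/mL = 1.202485 mL/hr
Volume infused so far = 1.202485 mL/hr × 25.9 hr = 31.14435 mL
Volume remaining = 192 − 31.14435 = 160.8556 mL
New rate:
Dose = 27 ng/kg/min × 105 kg = 2835 ng/min
2835 ng/min × 60 min/hr = 170100 ng/hr
Rate = 170100 ng/hr ÷ 177083.3 ng/mL = 0.9605647 mL/hr
Time remaining = 160.8556 mL ÷ 0.9605647 mL/hr = 167.4595 hr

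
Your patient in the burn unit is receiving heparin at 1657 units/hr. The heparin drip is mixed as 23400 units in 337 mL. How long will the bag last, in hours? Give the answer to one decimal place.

Concentration = 23400 units ÷ 337 mL = 69.4362 units/mL
Rate = 1657 units/hr ÷ 69.4362 units/mL = 23.86363 mL/hr
Duration = 337 mL ÷ 23.86363 mL/hr = 14.12191 hr

14.1 hours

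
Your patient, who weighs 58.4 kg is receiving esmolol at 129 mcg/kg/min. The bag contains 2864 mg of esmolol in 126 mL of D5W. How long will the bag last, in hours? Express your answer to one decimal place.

Dose = 129 mcg/kg/min × 58.4 kg = 7533.6 mcg/min
7533.6 mcg/min × 60 min/hr = 452016 mcg/hr
Concentration = 2864 mg ÷ 126 mL = 22.73016 mg/mL = 22730.16 mcg/mL
Rate = 452016 mcg/hr ÷ 22730.16 mcg/mL = 19.88618 mL/hr
Duration = 126 mL ÷ 19.88618 mL/hr = 6.336059 hr

6.3 hours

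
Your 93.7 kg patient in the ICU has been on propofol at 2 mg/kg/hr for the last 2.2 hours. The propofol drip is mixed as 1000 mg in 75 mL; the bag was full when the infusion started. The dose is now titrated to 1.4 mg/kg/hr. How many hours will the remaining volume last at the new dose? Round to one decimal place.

Initial rate:
Dose = 2 mg/kg/hr × 93.7 kg = 187.4 mg/hr
Concentration = 1000 mg ÷ 75 mL = 13.33333 mg/mL
Rate = 187.4 mg/hr ÷ 13.33333 mg/mL = 14.055 mL/hr
Volume infused so far = 14.055 mL/hr × 2.2 hr = 30.921 mL
Volume remaining = 75 − 30.921 = 44.079 mL
New rate:
Dose = 1.4 mg/kg/hr × 93.7 kg = 131.18 mg/hr
Rate = 131.18 mg/hr ÷ 13.33333 mg/mL = 9.8385 mL/hr
Time remaining = 44.079 mL ÷ 9.8385 mL/hr = 4.480256 hr

4.5 hours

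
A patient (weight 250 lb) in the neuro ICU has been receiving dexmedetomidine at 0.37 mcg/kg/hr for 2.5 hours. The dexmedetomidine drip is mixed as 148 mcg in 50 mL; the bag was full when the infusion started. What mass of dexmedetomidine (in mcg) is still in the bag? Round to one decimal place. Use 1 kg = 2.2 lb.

Weight = 250 lb ÷ 2.2 lb/kg = 113.6364 kg
Dose = 0.37 mcg/kg/hr × 113.6364 kg = 42.04545 mcg/hr
Concentration = 148 mcg ÷ 50 mL = 2.96 mcg/mL
Rate = 42.04545 mcg/hr ÷ 2.96 mcg/mL = 14.20455 mL/hr
Volume infused = 14.20455 mL/hr × 2.5 hr = 35.51136 mL
Volume remaining = 50 − 35.51136 = 14.48864 mL
Drug remaining = 14.48864 mL × 2.96 mcg/mL = 42.88636 mcg

42.9 mcg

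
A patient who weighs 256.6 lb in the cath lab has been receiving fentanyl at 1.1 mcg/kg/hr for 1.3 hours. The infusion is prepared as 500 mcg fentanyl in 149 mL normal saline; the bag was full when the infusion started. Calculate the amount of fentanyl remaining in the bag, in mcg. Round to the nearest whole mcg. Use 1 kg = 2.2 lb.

Weight = 256.6 lb ÷ 2.2 lb/kg = 116.6364 kg
Dose = 1.1 mcg/kg/hr × 116.6364 kg = 128.3 mcg/hr
Concentration = 500 mcg ÷ 149 mL = 3.355705 mcg/mL
Rate = 128.3 mcg/hr ÷ 3.355705 mcg/mL = 38.2334 mL/hr
Volume infused = 38.2334 mL/hr × 1.3 hr = 49.70342 mL
Volume remaining = 149 − 49.70342 = 99.29658 mL
Drug remaining = 99.29658 mL × 3.355705 mcg/mL = 333.21 mcg

333 mcg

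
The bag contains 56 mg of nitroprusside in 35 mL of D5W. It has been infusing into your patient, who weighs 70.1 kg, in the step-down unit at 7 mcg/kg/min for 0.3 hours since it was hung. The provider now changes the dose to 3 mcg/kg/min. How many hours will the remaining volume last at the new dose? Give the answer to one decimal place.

Initial rate:
Dose = 7 mcg/kg/min × 70.1 kg = 490.7 mcg/min
490.7 mcg/min × 60 min/hr = 29442 mcg/hr
Concentration = 56 mg ÷ 35 mL = 1.6 mg/mL = 1600 mcg/mL
Rate = 29442 mcg/hr ÷ 1600 mcg/mL = 18.40125 mL/hr
Volume infused so far = 18.40125 mL/hr × 0.3 hr = 5.520375 mL
Volume remaining = 35 − 5.520375 = 29.47963 mL
New rate:
Dose = 3 mcg/kg/min × 70.1 kg = 210.3 mcg/min
210.3 mcg/min × 60 min/hr = 12618 mcg/hr
Rate = 12618 mcg/hr ÷ 1600 mcg/mL = 7.88625 mL/hr
Time remaining = 29.47963 mL ÷ 7.88625 mL/hr = 3.738104 hr

3.7 hours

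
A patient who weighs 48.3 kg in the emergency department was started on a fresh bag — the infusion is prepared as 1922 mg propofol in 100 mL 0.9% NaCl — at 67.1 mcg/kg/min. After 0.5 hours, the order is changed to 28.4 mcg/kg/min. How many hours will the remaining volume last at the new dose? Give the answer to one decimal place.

22.2 hours

Initial rate:
Dose = 67.1 mcg/kg/min × 48.3 kg = 3240.93 mcg/min
3240.93 mcg/min × 60 min/hr = 194455.8 mcg/hr
Concentration = 1922 mg ÷ 100 mL = 19.22 mg/mL = 19220 mcg/mL
Rate = 194455.8 mcg/hr ÷ 19220 mcg/mL = 10.11737 mL/hr
Volume infused so far = 10.11737 mL/hr × 0.5 hr = 5.058684 mL
Volume remaining = 100 − 5.058684 = 94.94132 mL
New rate:
Dose = 28.4 mcg/kg/min × 48.3 kg = 1371.72 mcg/min
1371.72 mcg/min × 60 min/hr = 82303.2 mcg/hr
Rate = 82303.2 mcg/hr ÷ 19220 mcg/mL = 4.282164 mL/hr
Time remaining = 94.94132 mL ÷ 4.282164 mL/hr = 22.17134 hr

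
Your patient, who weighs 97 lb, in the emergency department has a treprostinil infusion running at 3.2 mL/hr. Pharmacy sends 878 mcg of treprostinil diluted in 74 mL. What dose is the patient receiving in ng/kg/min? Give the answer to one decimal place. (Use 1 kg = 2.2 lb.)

14.4 ng/kg/min

Weight = 97 lb ÷ 2.2 lb/kg = 44.09091 kg
Concentration = 878 mcg ÷ 74 mL = 11.86486 mcg/mL = 11864.86 ng/mL
Drug rate = 3.2 mL/hr × 11864.86 ng/mL = 37967.57 ng/hr
37967.57 ng/hr ÷ 60 min/hr = 632.7928 ng/min
632.7928 ng/min ÷ 44.09091 kg = 14.352 ng/kg/min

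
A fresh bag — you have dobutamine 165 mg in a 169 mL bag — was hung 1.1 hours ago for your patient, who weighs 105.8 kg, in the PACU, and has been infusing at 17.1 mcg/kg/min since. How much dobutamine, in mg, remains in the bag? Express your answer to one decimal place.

Dose = 17.1 mcg/kg/min × 105.8 kg = 1809.18 mcg/min
1809.18 mcg/min × 60 min/hr = 108550.8 mcg/hr
Concentration = 165 mg ÷ 169 mL = 0.9763314 mg/mL = 976.3314 mcg/mL
Rate = 108550.8 mcg/hr ÷ 976.3314 mcg/mL = 111.1823 mL/hr
Volume infused = 111.1823 mL/hr × 1.1 hr = 122.3006 mL
Volume remaining = 169 − 122.3006 = 46.69943 mL
Drug remaining = 46.69943 mL × 976.3314 mcg/mL = 45594.12 mcg = 45.59412 mg

45.6 mg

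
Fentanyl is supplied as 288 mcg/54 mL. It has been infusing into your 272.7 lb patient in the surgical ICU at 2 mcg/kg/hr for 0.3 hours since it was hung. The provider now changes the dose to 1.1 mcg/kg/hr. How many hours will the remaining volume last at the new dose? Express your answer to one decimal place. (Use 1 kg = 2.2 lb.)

Initial rate:
Weight = 272.7 lb ÷ 2.2 lb/kg = 123.9545 kg
Dose = 2 mcg/kg/hr × 123.9545 kg = 247.9091 mcg/hr
Concentration = 288 mcg ÷ 54 mL = 5.333333 mcg/mL
Rate = 247.9091 mcg/hr ÷ 5.333333 mcg/mL = 46.48295 mL/hr
Volume infused so far = 46.48295 mL/hr × 0.3 hr = 13.94489 mL
Volume remaining = 54 − 13.94489 = 40.05511 mL
New rate:
Dose = 1.1 mcg/kg/hr × 123.9545 kg = 136.35 mcg/hr
Rate = 136.35 mcg/hr ÷ 5.333333 mcg/mL = 25.56563 mL/hr
Time remaining = 40.05511 mL ÷ 25.56563 mL/hr = 1.566757 hr

1.6 hours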